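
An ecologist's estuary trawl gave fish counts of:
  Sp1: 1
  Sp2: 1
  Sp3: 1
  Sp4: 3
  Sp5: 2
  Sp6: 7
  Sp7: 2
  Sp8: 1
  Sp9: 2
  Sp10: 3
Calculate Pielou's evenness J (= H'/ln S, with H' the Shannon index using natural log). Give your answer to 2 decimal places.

Total N = 1+1+1+3+2+7+2+1+2+3 = 23, so the proportions are 0.0435, 0.0435, 0.0435, 0.1304, 0.087, 0.3043, 0.087, 0.0435, 0.087, 0.1304 (working shown to 4 dp, full precision carried).
H' = −Σ pᵢ ln pᵢ = −((-0.1363) + (-0.1363) + (-0.1363) + (-0.2657) + (-0.2124) + (-0.3620) + (-0.2124) + (-0.1363) + (-0.2124) + (-0.2657)) = 2.0758.
With S = 10 species, ln S = 2.3026, so J = 2.0758/2.3026 = 0.9015, i.e. 0.90 to 2 decimal places.

0.90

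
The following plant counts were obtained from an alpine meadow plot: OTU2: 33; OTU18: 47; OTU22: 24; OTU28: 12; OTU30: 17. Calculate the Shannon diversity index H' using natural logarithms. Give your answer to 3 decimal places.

Total N = 33+47+24+12+17 = 133, so the proportions are 0.24812, 0.35338, 0.18045, 0.09023, 0.12782 (working shown to 5 dp, full precision carried).
Each pᵢ ln pᵢ term: 0.24812×(-1.39384)=-0.34584, 0.35338×(-1.04020)=-0.36759, 0.18045×(-1.71230)=-0.30899, 0.09023×(-2.40544)=-0.21703, 0.12782×(-2.05714)=-0.26294.
Sum = -1.50239, so H' = 1.502.

1.502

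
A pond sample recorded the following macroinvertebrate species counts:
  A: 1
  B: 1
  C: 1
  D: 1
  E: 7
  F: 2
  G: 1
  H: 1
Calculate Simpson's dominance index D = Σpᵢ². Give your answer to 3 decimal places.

0.262

Total N = 1+1+1+1+7+2+1+1 = 15, so the proportions are 0.06667, 0.06667, 0.06667, 0.06667, 0.46667, 0.13333, 0.06667, 0.06667 (working shown to 5 dp, full precision carried).
D = 0.06667² + 0.06667² + 0.06667² + 0.06667² + 0.46667² + 0.13333² + 0.06667² + 0.06667² = 0.00444 + 0.00444 + 0.00444 + 0.00444 + 0.21778 + 0.01778 + 0.00444 + 0.00444 = 0.26222.
To 3 decimal places, D = 0.262.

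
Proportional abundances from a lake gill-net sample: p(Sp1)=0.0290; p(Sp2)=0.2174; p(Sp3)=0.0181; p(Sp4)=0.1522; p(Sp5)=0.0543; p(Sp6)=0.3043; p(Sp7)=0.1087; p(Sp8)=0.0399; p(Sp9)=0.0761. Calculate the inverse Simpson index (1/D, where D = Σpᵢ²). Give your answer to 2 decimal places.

5.37

D = 0.029² + 0.2174² + 0.0181² + 0.1522² + 0.0543² + 0.3043² + 0.1087² + 0.0399² + 0.0761² = 0.000841 + 0.047263 + 0.000328 + 0.023165 + 0.002948 + 0.092598 + 0.011816 + 0.001592 + 0.005791 = 0.186342 (working shown to 6 dp, full precision carried).
So 1/D = 5.3665, i.e. 5.37 to 2 decimal places.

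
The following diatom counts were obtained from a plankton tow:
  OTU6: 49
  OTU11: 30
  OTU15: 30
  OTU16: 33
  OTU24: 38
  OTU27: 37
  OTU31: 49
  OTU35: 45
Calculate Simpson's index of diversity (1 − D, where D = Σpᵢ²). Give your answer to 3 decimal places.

Total N = 49+30+30+33+38+37+49+45 = 311, so the proportions are 0.15756, 0.09646, 0.09646, 0.10611, 0.12219, 0.11897, 0.15756, 0.14469 (working shown to 5 dp, full precision carried).
D = 0.15756² + 0.09646² + 0.09646² + 0.10611² + 0.12219² + 0.11897² + 0.15756² + 0.14469² = 0.02482 + 0.00931 + 0.00931 + 0.01126 + 0.01493 + 0.01415 + 0.02482 + 0.02094 = 0.12954.
So 1 − D = 0.87046, i.e. 0.870 to 3 decimal places.

0.870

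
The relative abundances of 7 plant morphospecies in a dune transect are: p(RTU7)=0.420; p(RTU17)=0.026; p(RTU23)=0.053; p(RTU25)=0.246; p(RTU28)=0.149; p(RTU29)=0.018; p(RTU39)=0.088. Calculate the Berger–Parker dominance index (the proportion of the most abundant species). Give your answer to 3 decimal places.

0.420

The largest proportion is 0.42, i.e. d = 0.420 to 3 decimal places.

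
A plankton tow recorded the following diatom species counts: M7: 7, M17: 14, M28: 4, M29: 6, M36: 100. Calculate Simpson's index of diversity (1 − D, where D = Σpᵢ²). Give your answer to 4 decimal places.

0.4000

Total N = 7+14+4+6+100 = 131, so the proportions are 0.053435, 0.10687, 0.030534, 0.045802, 0.763359 (working shown to 6 dp, full precision carried).
D = 0.053435² + 0.10687² + 0.030534² + 0.045802² + 0.763359² = 0.002855 + 0.011421 + 0.000932 + 0.002098 + 0.582717 = 0.600023.
So 1 − D = 0.399977, i.e. 0.4000 to 4 decimal places.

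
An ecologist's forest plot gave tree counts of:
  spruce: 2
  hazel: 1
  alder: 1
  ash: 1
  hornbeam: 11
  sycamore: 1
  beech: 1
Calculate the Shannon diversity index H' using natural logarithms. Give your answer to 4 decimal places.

1.3480

Total N = 2+1+1+1+11+1+1 = 18, so the proportions are 0.111111, 0.055556, 0.055556, 0.055556, 0.611111, 0.055556, 0.055556 (working shown to 6 dp, full precision carried).
Each pᵢ ln pᵢ term: 0.111111×(-2.197225)=-0.244136, 0.055556×(-2.890372)=-0.160576, 0.055556×(-2.890372)=-0.160576, 0.055556×(-2.890372)=-0.160576, 0.611111×(-0.492476)=-0.300958, 0.055556×(-2.890372)=-0.160576, 0.055556×(-2.890372)=-0.160576.
Sum = -1.347975, so H' = 1.3480.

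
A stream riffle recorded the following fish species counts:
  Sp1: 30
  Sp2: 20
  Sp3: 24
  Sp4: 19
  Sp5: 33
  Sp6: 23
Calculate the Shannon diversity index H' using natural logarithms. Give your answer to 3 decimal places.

1.771

Total N = 30+20+24+19+33+23 = 149, so the proportions are 0.20134, 0.13423, 0.16107, 0.12752, 0.22148, 0.15436 (working shown to 5 dp, full precision carried).
Each pᵢ ln pᵢ term: 0.20134×(-1.60275)=-0.32270, 0.13423×(-2.00821)=-0.26956, 0.16107×(-1.82589)=-0.29410, 0.12752×(-2.05951)=-0.26262, 0.22148×(-1.50744)=-0.33386, 0.15436×(-1.86845)=-0.28842.
Sum = -1.77127, so H' = 1.771.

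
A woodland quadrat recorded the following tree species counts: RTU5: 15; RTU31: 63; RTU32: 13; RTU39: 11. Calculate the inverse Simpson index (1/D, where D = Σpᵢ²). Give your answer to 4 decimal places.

Total N = 15+63+13+11 = 102, so the proportions are 0.14705882, 0.61764706, 0.12745098, 0.10784314 (working shown to 8 dp, full precision carried).
D = 0.14705882² + 0.61764706² + 0.12745098² + 0.10784314² = 0.02162630 + 0.38148789 + 0.01624375 + 0.01163014 = 0.43098808.
So 1/D = 2.3202498, i.e. 2.3202 to 4 decimal places.

2.3202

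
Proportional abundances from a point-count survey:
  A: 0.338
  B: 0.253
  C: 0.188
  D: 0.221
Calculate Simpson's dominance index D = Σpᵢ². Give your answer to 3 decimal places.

0.262

D = 0.338² + 0.253² + 0.188² + 0.221² = 0.11424 + 0.06401 + 0.03534 + 0.04884 = 0.26244 (working shown to 5 dp, full precision carried).
To 3 decimal places, D = 0.262.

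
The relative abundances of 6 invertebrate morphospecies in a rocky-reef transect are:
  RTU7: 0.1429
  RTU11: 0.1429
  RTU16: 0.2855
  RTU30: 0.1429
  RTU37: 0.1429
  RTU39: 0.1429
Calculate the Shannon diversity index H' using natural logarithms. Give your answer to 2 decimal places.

1.75

Each pᵢ ln pᵢ term (working shown to 4 dp, full precision carried): 0.1429×(-1.9456)=-0.2780, 0.1429×(-1.9456)=-0.2780, 0.2855×(-1.2535)=-0.3579, 0.1429×(-1.9456)=-0.2780, 0.1429×(-1.9456)=-0.2780, 0.1429×(-1.9456)=-0.2780.
Sum = -1.7480, so H' = 1.75.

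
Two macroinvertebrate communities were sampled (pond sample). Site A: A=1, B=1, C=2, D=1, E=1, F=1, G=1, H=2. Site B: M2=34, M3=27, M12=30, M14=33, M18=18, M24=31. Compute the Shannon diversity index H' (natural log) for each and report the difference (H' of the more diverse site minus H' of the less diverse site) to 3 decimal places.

Site A: N=10, proportions 0.1, 0.1, 0.2, 0.1, 0.1, 0.1, 0.1, 0.2, giving H' = 2.0253262 (working shown to 7 dp, full precision carried).
Site B: N=173, proportions 0.1965318, 0.1560694, 0.1734104, 0.1907514, 0.1040462, 0.1791908, giving H' = 1.7730325.
Difference = |2.0253262 − 1.7730325| = 0.2522937, i.e. 0.252 to 3 decimal places.

0.252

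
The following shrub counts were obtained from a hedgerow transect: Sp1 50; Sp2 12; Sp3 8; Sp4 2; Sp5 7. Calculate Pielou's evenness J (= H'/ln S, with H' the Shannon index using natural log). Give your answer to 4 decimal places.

Total N = 50+12+8+2+7 = 79, so the proportions are 0.632911, 0.151899, 0.101266, 0.025316, 0.088608 (working shown to 6 dp, full precision carried).
H' = −Σ pᵢ ln pᵢ = −((-0.289509) + (-0.286259) + (-0.231899) + (-0.093071) + (-0.214744)) = 1.115483.
With S = 5 species, ln S = 1.609438, so J = 1.115483/1.609438 = 0.693089, i.e. 0.6931 to 4 decimal places.

0.6931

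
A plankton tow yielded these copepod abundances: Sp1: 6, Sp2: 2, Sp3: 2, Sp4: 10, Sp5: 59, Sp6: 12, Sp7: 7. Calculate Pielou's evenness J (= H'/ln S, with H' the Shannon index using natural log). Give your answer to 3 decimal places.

Total N = 6+2+2+10+59+12+7 = 98, so the proportions are 0.06122, 0.02041, 0.02041, 0.10204, 0.60204, 0.12245, 0.07143 (working shown to 5 dp, full precision carried).
H' = −Σ pᵢ ln pᵢ = −((-0.17101) + (-0.07942) + (-0.07942) + (-0.23290) + (-0.30549) + (-0.25715) + (-0.18850)) = 1.31391.
With S = 7 species, ln S = 1.94591, so J = 1.31391/1.94591 = 0.67521, i.e. 0.675 to 3 decimal places.

0.675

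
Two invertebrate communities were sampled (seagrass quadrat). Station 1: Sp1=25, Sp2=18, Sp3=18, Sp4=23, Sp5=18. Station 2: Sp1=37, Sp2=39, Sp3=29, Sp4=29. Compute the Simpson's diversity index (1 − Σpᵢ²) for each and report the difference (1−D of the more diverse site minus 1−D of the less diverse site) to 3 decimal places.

0.050

Station 1: N=102, proportions 0.2451, 0.17647, 0.17647, 0.22549, 0.17647, giving 1−D = 0.79566 (working shown to 5 dp, full precision carried).
Station 2: N=134, proportions 0.27612, 0.29104, 0.21642, 0.21642, giving 1−D = 0.74538.
Difference = |0.79566 − 0.74538| = 0.05028, i.e. 0.050 to 3 decimal places.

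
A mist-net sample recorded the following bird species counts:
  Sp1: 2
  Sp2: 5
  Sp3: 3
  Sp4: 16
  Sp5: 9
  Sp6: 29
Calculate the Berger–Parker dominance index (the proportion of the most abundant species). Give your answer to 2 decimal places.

0.45

Total N = 2+5+3+16+9+29 = 64, so the proportions are 0.0312, 0.0781, 0.0469, 0.25, 0.1406, 0.4531 (working shown to 4 dp, full precision carried).
The largest proportion is 0.4531, i.e. d = 0.45 to 2 decimal places.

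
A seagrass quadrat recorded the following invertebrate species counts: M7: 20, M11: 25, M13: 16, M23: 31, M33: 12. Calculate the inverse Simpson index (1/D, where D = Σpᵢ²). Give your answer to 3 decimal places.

Total N = 20+25+16+31+12 = 104, so the proportions are 0.1923077, 0.2403846, 0.1538462, 0.2980769, 0.1153846 (working shown to 7 dp, full precision carried).
D = 0.1923077² + 0.2403846² + 0.1538462² + 0.2980769² + 0.1153846² = 0.0369822 + 0.0577848 + 0.0236686 + 0.0888499 + 0.0133136 = 0.2205991.
So 1/D = 4.53311, i.e. 4.533 to 3 decimal places.

4.533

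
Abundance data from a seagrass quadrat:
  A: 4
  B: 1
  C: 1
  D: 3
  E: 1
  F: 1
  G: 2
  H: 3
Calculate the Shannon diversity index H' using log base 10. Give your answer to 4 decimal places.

0.8371

Total N = 4+1+1+3+1+1+2+3 = 16, so the proportions are 0.25, 0.0625, 0.0625, 0.1875, 0.0625, 0.0625, 0.125, 0.1875 (working shown to 6 dp, full precision carried).
Each pᵢ log₁₀ pᵢ term: 0.25×(-0.602060)=-0.150515, 0.0625×(-1.204120)=-0.075257, 0.0625×(-1.204120)=-0.075257, 0.1875×(-0.726999)=-0.136312, 0.0625×(-1.204120)=-0.075257, 0.0625×(-1.204120)=-0.075257, 0.125×(-0.903090)=-0.112886, 0.1875×(-0.726999)=-0.136312.
Sum = -0.837056, so H' = 0.8371.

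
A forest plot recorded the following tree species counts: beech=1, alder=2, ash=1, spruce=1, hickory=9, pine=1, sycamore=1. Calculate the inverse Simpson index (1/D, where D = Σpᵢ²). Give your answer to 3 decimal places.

2.844

Total N = 1+2+1+1+9+1+1 = 16, so the proportions are 0.0625, 0.125, 0.0625, 0.0625, 0.5625, 0.0625, 0.0625 (working shown to 6 dp, full precision carried).
D = 0.0625² + 0.125² + 0.0625² + 0.0625² + 0.5625² + 0.0625² + 0.0625² = 0.003906 + 0.015625 + 0.003906 + 0.003906 + 0.316406 + 0.003906 + 0.003906 = 0.351562.
So 1/D = 2.84444, i.e. 2.844 to 3 decimal places.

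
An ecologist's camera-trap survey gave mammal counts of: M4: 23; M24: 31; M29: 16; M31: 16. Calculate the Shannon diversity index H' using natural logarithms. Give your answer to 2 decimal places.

1.35

Total N = 23+31+16+16 = 86, so the proportions are 0.2674, 0.3605, 0.186, 0.186 (working shown to 4 dp, full precision carried).
Each pᵢ ln pᵢ term: 0.2674×(-1.3189)=-0.3527, 0.3605×(-1.0204)=-0.3678, 0.186×(-1.6818)=-0.3129, 0.186×(-1.6818)=-0.3129.
Sum = -1.3463, so H' = 1.35.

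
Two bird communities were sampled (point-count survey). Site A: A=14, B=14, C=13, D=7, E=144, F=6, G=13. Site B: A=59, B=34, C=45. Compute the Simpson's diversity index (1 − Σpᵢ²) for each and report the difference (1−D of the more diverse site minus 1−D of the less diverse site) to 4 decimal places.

Site A: N=211, proportions 0.0663507, 0.0663507, 0.0616114, 0.0331754, 0.6824645, 0.028436, 0.0616114, giving 1−D = 0.5159363 (working shown to 7 dp, full precision carried).
Site B: N=138, proportions 0.4275362, 0.2463768, 0.326087, giving 1−D = 0.6501785.
Difference = |0.5159363 − 0.6501785| = 0.1342422, i.e. 0.1342 to 4 decimal places.

0.1342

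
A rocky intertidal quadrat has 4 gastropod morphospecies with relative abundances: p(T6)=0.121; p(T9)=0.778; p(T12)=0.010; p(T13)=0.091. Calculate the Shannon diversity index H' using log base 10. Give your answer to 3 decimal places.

Each pᵢ log₁₀ pᵢ term (working shown to 5 dp, full precision carried): 0.121×(-0.91721)=-0.11098, 0.778×(-0.10902)=-0.08482, 0.01×(-2.00000)=-0.02000, 0.091×(-1.04096)=-0.09473.
Sum = -0.31053, so H' = 0.311.

0.311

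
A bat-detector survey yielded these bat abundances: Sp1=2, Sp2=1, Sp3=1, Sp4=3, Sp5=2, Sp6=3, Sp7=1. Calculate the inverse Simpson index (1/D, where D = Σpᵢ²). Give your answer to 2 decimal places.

Total N = 2+1+1+3+2+3+1 = 13, so the proportions are 0.153846, 0.076923, 0.076923, 0.230769, 0.153846, 0.230769, 0.076923 (working shown to 6 dp, full precision carried).
D = 0.153846² + 0.076923² + 0.076923² + 0.230769² + 0.153846² + 0.230769² + 0.076923² = 0.023669 + 0.005917 + 0.005917 + 0.053254 + 0.023669 + 0.053254 + 0.005917 = 0.171598.
So 1/D = 5.8276, i.e. 5.83 to 2 decimal places.

5.83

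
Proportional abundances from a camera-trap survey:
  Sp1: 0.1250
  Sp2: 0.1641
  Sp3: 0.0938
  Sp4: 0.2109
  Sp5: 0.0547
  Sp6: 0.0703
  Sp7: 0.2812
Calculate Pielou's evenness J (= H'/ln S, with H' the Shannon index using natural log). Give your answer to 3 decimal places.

H' = −Σ pᵢ ln pᵢ = −((-0.25993) + (-0.29657) + (-0.22199) + (-0.32824) + (-0.15895) + (-0.18665) + (-0.35676)) = 1.80908 (working shown to 5 dp, full precision carried).
With S = 7 species, ln S = 1.94591, so J = 1.80908/1.94591 = 0.92968, i.e. 0.930 to 3 decimal places.

0.930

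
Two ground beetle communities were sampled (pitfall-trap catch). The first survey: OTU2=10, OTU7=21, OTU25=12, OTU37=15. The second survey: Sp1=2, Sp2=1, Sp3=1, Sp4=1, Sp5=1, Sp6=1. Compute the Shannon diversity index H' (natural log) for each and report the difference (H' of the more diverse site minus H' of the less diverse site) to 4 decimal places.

The first survey: N=58, proportions 0.172414, 0.362069, 0.206897, 0.258621, giving H' = 1.346642 (working shown to 6 dp, full precision carried).
The second survey: N=7, proportions 0.285714, 0.142857, 0.142857, 0.142857, 0.142857, 0.142857, giving H' = 1.747868.
Difference = |1.346642 − 1.747868| = 0.401226, i.e. 0.4012 to 4 decimal places.

0.4012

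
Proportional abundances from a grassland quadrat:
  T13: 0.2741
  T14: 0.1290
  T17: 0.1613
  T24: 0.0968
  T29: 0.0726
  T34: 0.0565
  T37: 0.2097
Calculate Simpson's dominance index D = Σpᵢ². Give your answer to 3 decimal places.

D = 0.2741² + 0.129² + 0.1613² + 0.0968² + 0.0726² + 0.0565² + 0.2097² = 0.07513 + 0.01664 + 0.02602 + 0.00937 + 0.00527 + 0.00319 + 0.04397 = 0.17960 (working shown to 5 dp, full precision carried).
To 3 decimal places, D = 0.180.

0.180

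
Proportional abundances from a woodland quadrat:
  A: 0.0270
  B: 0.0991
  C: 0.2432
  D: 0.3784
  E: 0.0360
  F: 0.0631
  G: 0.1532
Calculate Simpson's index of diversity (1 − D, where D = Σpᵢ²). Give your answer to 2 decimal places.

D = 0.027² + 0.0991² + 0.2432² + 0.3784² + 0.036² + 0.0631² + 0.1532² = 0.0007 + 0.0098 + 0.0591 + 0.1432 + 0.0013 + 0.0040 + 0.0235 = 0.2416 (working shown to 4 dp, full precision carried).
So 1 − D = 0.7584, i.e. 0.76 to 2 decimal places.

0.76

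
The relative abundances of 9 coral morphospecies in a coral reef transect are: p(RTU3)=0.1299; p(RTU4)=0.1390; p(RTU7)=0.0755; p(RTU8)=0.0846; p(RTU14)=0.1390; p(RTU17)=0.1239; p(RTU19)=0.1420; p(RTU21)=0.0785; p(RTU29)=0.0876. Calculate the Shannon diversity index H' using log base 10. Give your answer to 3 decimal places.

0.941

Each pᵢ log₁₀ pᵢ term (working shown to 5 dp, full precision carried): 0.1299×(-0.88639)=-0.11514, 0.139×(-0.85699)=-0.11912, 0.0755×(-1.12205)=-0.08472, 0.0846×(-1.07263)=-0.09074, 0.139×(-0.85699)=-0.11912, 0.1239×(-0.90693)=-0.11237, 0.142×(-0.84771)=-0.12038, 0.0785×(-1.10513)=-0.08675, 0.0876×(-1.05750)=-0.09264.
Sum = -0.94098, so H' = 0.941.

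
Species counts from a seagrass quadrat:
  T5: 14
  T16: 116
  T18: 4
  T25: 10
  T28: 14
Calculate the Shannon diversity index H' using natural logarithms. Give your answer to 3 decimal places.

0.924

Total N = 14+116+4+10+14 = 158, so the proportions are 0.08861, 0.73418, 0.02532, 0.06329, 0.08861 (working shown to 5 dp, full precision carried).
Each pᵢ ln pᵢ term: 0.08861×(-2.42354)=-0.21474, 0.73418×(-0.30900)=-0.22686, 0.02532×(-3.67630)=-0.09307, 0.06329×(-2.76001)=-0.17468, 0.08861×(-2.42354)=-0.21474.
Sum = -0.92411, so H' = 0.924.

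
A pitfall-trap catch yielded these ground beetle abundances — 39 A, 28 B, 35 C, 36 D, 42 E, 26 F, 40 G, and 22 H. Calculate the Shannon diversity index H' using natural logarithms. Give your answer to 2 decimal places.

Total N = 39+28+35+36+42+26+40+22 = 268, so the proportions are 0.1455, 0.1045, 0.1306, 0.1343, 0.1567, 0.097, 0.1493, 0.0821 (working shown to 4 dp, full precision carried).
Each pᵢ ln pᵢ term: 0.1455×(-1.9274)=-0.2805, 0.1045×(-2.2588)=-0.2360, 0.1306×(-2.0356)=-0.2658, 0.1343×(-2.0075)=-0.2697, 0.1567×(-1.8533)=-0.2904, 0.097×(-2.3329)=-0.2263, 0.1493×(-1.9021)=-0.2839, 0.0821×(-2.4999)=-0.2052.
Sum = -2.0579, so H' = 2.06.

2.06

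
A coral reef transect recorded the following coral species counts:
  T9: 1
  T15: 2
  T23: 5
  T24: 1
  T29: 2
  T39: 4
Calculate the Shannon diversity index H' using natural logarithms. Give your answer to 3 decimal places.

1.617

Total N = 1+2+5+1+2+4 = 15, so the proportions are 0.06667, 0.13333, 0.33333, 0.06667, 0.13333, 0.26667 (working shown to 5 dp, full precision carried).
Each pᵢ ln pᵢ term: 0.06667×(-2.70805)=-0.18054, 0.13333×(-2.01490)=-0.26865, 0.33333×(-1.09861)=-0.36620, 0.06667×(-2.70805)=-0.18054, 0.13333×(-2.01490)=-0.26865, 0.26667×(-1.32176)=-0.35247.
Sum = -1.61705, so H' = 1.617.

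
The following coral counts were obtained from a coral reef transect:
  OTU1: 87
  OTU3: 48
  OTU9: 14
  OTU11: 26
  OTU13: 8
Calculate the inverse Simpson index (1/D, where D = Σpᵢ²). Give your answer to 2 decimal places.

3.10

Total N = 87+48+14+26+8 = 183, so the proportions are 0.47541, 0.2623, 0.0765, 0.14208, 0.04372 (working shown to 5 dp, full precision carried).
D = 0.47541² + 0.2623² + 0.0765² + 0.14208² + 0.04372² = 0.22601 + 0.06880 + 0.00585 + 0.02019 + 0.00191 = 0.32276.
So 1/D = 3.0983, i.e. 3.10 to 2 decimal places.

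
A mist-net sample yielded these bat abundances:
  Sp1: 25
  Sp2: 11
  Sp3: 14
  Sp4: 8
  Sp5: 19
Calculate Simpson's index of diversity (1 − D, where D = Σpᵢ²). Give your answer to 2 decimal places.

Total N = 25+11+14+8+19 = 77, so the proportions are 0.3247, 0.1429, 0.1818, 0.1039, 0.2468 (working shown to 4 dp, full precision carried).
D = 0.3247² + 0.1429² + 0.1818² + 0.1039² + 0.2468² = 0.1054 + 0.0204 + 0.0331 + 0.0108 + 0.0609 = 0.2306.
So 1 − D = 0.7694, i.e. 0.77 to 2 decimal places.

0.77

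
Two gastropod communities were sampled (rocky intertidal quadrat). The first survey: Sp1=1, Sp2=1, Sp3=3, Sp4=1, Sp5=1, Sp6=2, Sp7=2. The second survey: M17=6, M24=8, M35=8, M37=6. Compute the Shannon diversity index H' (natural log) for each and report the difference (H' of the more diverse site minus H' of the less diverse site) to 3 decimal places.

0.470

The first survey: N=11, proportions 0.09091, 0.09091, 0.27273, 0.09091, 0.09091, 0.18182, 0.18182, giving H' = 1.84622 (working shown to 5 dp, full precision carried).
The second survey: N=28, proportions 0.21429, 0.28571, 0.28571, 0.21429, giving H' = 1.37606.
Difference = |1.84622 − 1.37606| = 0.47016, i.e. 0.470 to 3 decimal places.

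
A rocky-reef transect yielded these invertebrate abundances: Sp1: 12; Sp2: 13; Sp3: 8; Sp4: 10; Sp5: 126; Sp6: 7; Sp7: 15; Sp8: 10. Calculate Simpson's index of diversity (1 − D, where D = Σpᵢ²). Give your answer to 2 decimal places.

0.59

Total N = 12+13+8+10+126+7+15+10 = 201, so the proportions are 0.0597, 0.0647, 0.0398, 0.0498, 0.6269, 0.0348, 0.0746, 0.0498 (working shown to 4 dp, full precision carried).
D = 0.0597² + 0.0647² + 0.0398² + 0.0498² + 0.6269² + 0.0348² + 0.0746² + 0.0498² = 0.0036 + 0.0042 + 0.0016 + 0.0025 + 0.3930 + 0.0012 + 0.0056 + 0.0025 = 0.4140.
So 1 − D = 0.5860, i.e. 0.59 to 2 decimal places.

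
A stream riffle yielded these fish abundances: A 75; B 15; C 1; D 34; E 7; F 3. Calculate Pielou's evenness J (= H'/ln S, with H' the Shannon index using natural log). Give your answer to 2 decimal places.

Total N = 75+15+1+34+7+3 = 135, so the proportions are 0.5556, 0.1111, 0.0074, 0.2519, 0.0519, 0.0222 (working shown to 4 dp, full precision carried).
H' = −Σ pᵢ ln pᵢ = −((-0.3265) + (-0.2441) + (-0.0363) + (-0.3473) + (-0.1534) + (-0.0846)) = 1.1923.
With S = 6 species, ln S = 1.7918, so J = 1.1923/1.7918 = 0.6655, i.e. 0.67 to 2 decimal places.

0.67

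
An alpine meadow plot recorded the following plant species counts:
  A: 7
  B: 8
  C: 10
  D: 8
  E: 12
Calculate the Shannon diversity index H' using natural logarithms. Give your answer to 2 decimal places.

1.59

Total N = 7+8+10+8+12 = 45, so the proportions are 0.1556, 0.1778, 0.2222, 0.1778, 0.2667 (working shown to 4 dp, full precision carried).
Each pᵢ ln pᵢ term: 0.1556×(-1.8608)=-0.2895, 0.1778×(-1.7272)=-0.3071, 0.2222×(-1.5041)=-0.3342, 0.1778×(-1.7272)=-0.3071, 0.2667×(-1.3218)=-0.3525.
Sum = -1.5903, so H' = 1.59.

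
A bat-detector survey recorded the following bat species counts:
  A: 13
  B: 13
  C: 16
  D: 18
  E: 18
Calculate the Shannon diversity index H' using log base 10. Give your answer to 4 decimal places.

0.6944

Total N = 13+13+16+18+18 = 78, so the proportions are 0.166667, 0.166667, 0.205128, 0.230769, 0.230769 (working shown to 6 dp, full precision carried).
Each pᵢ log₁₀ pᵢ term: 0.166667×(-0.778151)=-0.129692, 0.166667×(-0.778151)=-0.129692, 0.205128×(-0.687975)=-0.141123, 0.230769×(-0.636822)=-0.146959, 0.230769×(-0.636822)=-0.146959.
Sum = -0.694425, so H' = 0.6944.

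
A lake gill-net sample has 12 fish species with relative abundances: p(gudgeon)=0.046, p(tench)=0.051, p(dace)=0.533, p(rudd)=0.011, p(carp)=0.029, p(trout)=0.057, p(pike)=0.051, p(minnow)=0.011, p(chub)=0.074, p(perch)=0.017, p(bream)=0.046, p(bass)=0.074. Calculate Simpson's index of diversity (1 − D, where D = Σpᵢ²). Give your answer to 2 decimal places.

0.69

D = 0.046² + 0.051² + 0.533² + 0.011² + 0.029² + 0.057² + 0.051² + 0.011² + 0.074² + 0.017² + 0.046² + 0.074² = 0.0021 + 0.0026 + 0.2841 + 0.0001 + 0.0008 + 0.0032 + 0.0026 + 0.0001 + 0.0055 + 0.0003 + 0.0021 + 0.0055 = 0.3091 (working shown to 4 dp, full precision carried).
So 1 − D = 0.6909, i.e. 0.69 to 2 decimal places.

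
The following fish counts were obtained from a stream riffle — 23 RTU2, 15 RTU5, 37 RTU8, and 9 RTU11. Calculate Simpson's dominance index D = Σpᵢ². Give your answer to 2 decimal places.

0.31

Total N = 23+15+37+9 = 84, so the proportions are 0.2738, 0.1786, 0.4405, 0.1071 (working shown to 4 dp, full precision carried).
D = 0.2738² + 0.1786² + 0.4405² + 0.1071² = 0.0750 + 0.0319 + 0.1940 + 0.0115 = 0.3124.
To 2 decimal places, D = 0.31.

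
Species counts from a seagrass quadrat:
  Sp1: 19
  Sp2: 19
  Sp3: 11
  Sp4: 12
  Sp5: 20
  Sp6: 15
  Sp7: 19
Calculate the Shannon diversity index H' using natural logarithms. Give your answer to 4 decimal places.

1.9226

Total N = 19+19+11+12+20+15+19 = 115, so the proportions are 0.165217, 0.165217, 0.095652, 0.104348, 0.173913, 0.130435, 0.165217 (working shown to 6 dp, full precision carried).
Each pᵢ ln pᵢ term: 0.165217×(-1.800493)=-0.297473, 0.165217×(-1.800493)=-0.297473, 0.095652×(-2.347037)=-0.224499, 0.104348×(-2.260025)=-0.235829, 0.173913×(-1.749200)=-0.304209, 0.130435×(-2.036882)=-0.265680, 0.165217×(-1.800493)=-0.297473.
Sum = -1.922635, so H' = 1.9226.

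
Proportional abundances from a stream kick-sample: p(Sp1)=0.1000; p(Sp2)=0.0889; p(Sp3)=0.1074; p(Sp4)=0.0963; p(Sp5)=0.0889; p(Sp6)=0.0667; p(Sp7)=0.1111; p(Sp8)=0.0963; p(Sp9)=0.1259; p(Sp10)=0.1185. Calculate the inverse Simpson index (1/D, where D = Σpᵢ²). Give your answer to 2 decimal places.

D = 0.1² + 0.0889² + 0.1074² + 0.0963² + 0.0889² + 0.0667² + 0.1111² + 0.0963² + 0.1259² + 0.1185² = 0.010000 + 0.007903 + 0.011535 + 0.009274 + 0.007903 + 0.004449 + 0.012343 + 0.009274 + 0.015851 + 0.014042 = 0.102574 (working shown to 6 dp, full precision carried).
So 1/D = 9.7491, i.e. 9.75 to 2 decimal places.

9.75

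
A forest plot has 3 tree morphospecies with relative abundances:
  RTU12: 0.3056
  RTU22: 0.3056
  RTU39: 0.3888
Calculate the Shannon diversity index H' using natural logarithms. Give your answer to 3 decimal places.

1.092

Each pᵢ ln pᵢ term (working shown to 5 dp, full precision carried): 0.3056×(-1.18548)=-0.36228, 0.3056×(-1.18548)=-0.36228, 0.3888×(-0.94469)=-0.36730.
Sum = -1.09186, so H' = 1.092.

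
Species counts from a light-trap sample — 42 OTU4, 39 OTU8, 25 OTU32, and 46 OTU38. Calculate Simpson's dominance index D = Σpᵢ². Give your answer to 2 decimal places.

Total N = 42+39+25+46 = 152, so the proportions are 0.2763, 0.2566, 0.1645, 0.3026 (working shown to 4 dp, full precision carried).
D = 0.2763² + 0.2566² + 0.1645² + 0.3026² = 0.0764 + 0.0658 + 0.0271 + 0.0916 = 0.2608.
To 2 decimal places, D = 0.26.

0.26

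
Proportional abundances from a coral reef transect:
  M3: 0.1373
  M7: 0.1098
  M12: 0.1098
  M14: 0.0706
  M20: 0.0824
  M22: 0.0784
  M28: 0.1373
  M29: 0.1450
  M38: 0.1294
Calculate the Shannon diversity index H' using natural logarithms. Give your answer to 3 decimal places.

2.167

Each pᵢ ln pᵢ term (working shown to 5 dp, full precision carried): 0.1373×(-1.98559)=-0.27262, 0.1098×(-2.20909)=-0.24256, 0.1098×(-2.20909)=-0.24256, 0.0706×(-2.65073)=-0.18714, 0.0824×(-2.49617)=-0.20568, 0.0784×(-2.54593)=-0.19960, 0.1373×(-1.98559)=-0.27262, 0.145×(-1.93102)=-0.28000, 0.1294×(-2.04485)=-0.26460.
Sum = -2.16739, so H' = 2.167.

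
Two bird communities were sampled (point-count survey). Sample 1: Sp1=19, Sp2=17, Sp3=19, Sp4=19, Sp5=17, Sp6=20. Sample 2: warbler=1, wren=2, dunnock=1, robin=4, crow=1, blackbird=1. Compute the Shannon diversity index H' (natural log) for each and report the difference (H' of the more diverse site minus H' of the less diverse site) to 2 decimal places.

Sample 1: N=111, proportions 0.1712, 0.1532, 0.1712, 0.1712, 0.1532, 0.1802, giving H' = 1.7899 (working shown to 4 dp, full precision carried).
Sample 2: N=10, proportions 0.1, 0.2, 0.1, 0.4, 0.1, 0.1, giving H' = 1.6094.
Difference = |1.7899 − 1.6094| = 0.1805, i.e. 0.18 to 2 decimal places.

0.18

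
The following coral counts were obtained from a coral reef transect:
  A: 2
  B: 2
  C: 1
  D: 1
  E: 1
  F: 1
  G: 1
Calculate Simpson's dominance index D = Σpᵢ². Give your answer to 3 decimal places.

0.160

Total N = 2+2+1+1+1+1+1 = 9, so the proportions are 0.222222, 0.222222, 0.111111, 0.111111, 0.111111, 0.111111, 0.111111 (working shown to 6 dp, full precision carried).
D = 0.222222² + 0.222222² + 0.111111² + 0.111111² + 0.111111² + 0.111111² + 0.111111² = 0.049383 + 0.049383 + 0.012346 + 0.012346 + 0.012346 + 0.012346 + 0.012346 = 0.160494.
To 3 decimal places, D = 0.160.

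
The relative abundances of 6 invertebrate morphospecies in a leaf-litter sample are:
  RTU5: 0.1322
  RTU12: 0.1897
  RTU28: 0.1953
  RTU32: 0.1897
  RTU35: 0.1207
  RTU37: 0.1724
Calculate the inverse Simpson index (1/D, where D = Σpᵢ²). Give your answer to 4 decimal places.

D = 0.1322² + 0.1897² + 0.1953² + 0.1897² + 0.1207² + 0.1724² = 0.01747684 + 0.03598609 + 0.03814209 + 0.03598609 + 0.01456849 + 0.02972176 = 0.17188136 (working shown to 8 dp, full precision carried).
So 1/D = 5.817967, i.e. 5.8180 to 4 decimal places.

5.8180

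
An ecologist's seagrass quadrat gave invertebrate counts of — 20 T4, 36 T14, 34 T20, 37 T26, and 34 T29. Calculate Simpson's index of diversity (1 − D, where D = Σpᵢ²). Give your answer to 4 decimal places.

Total N = 20+36+34+37+34 = 161, so the proportions are 0.124224, 0.223602, 0.21118, 0.229814, 0.21118 (working shown to 6 dp, full precision carried).
D = 0.124224² + 0.223602² + 0.21118² + 0.229814² + 0.21118² = 0.015432 + 0.049998 + 0.044597 + 0.052814 + 0.044597 = 0.207438.
So 1 − D = 0.792562, i.e. 0.7926 to 4 decimal places.

0.7926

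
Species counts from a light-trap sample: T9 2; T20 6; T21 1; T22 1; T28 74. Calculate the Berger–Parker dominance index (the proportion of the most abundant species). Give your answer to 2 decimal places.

0.88

Total N = 2+6+1+1+74 = 84, so the proportions are 0.0238, 0.0714, 0.0119, 0.0119, 0.881 (working shown to 4 dp, full precision carried).
The largest proportion is 0.881, i.e. d = 0.88 to 2 decimal places.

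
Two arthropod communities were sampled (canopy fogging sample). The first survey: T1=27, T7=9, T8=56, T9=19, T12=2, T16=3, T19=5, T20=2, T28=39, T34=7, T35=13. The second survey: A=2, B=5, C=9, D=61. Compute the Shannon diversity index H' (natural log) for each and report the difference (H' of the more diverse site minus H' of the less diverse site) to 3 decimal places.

The first survey: N=182, proportions 0.148352, 0.049451, 0.307692, 0.104396, 0.010989, 0.016484, 0.027473, 0.010989, 0.214286, 0.038462, 0.071429, giving H' = 1.939793 (working shown to 6 dp, full precision carried).
The second survey: N=77, proportions 0.025974, 0.064935, 0.116883, 0.792208, giving H' = 0.707808.
Difference = |1.939793 − 0.707808| = 1.231985, i.e. 1.232 to 3 decimal places.

1.232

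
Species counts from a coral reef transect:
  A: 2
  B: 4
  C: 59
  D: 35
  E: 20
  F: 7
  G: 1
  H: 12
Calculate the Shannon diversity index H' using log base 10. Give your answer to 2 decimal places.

0.67

Total N = 2+4+59+35+20+7+1+12 = 140, so the proportions are 0.0143, 0.0286, 0.4214, 0.25, 0.1429, 0.05, 0.0071, 0.0857 (working shown to 4 dp, full precision carried).
Each pᵢ log₁₀ pᵢ term: 0.0143×(-1.8451)=-0.0264, 0.0286×(-1.5441)=-0.0441, 0.4214×(-0.3753)=-0.1582, 0.25×(-0.6021)=-0.1505, 0.1429×(-0.8451)=-0.1207, 0.05×(-1.3010)=-0.0651, 0.0071×(-2.1461)=-0.0153, 0.0857×(-1.0669)=-0.0915.
Sum = -0.6717, so H' = 0.67.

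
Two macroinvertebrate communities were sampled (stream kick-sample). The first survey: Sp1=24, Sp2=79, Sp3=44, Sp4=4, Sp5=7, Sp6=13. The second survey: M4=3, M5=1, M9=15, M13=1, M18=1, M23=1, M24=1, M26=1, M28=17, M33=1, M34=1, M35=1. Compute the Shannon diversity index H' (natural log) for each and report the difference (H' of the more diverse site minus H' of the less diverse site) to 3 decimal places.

The first survey: N=171, proportions 0.1403509, 0.4619883, 0.2573099, 0.0233918, 0.0409357, 0.0760234, giving H' = 1.3961963 (working shown to 7 dp, full precision carried).
The second survey: N=44, proportions 0.0681818, 0.0227273, 0.3409091, 0.0227273, 0.0227273, 0.0227273, 0.0227273, 0.0227273, 0.3863636, 0.0227273, 0.0227273, 0.0227273, giving H' = 1.6914347.
Difference = |1.3961963 − 1.6914347| = 0.2952384, i.e. 0.295 to 3 decimal places.

0.295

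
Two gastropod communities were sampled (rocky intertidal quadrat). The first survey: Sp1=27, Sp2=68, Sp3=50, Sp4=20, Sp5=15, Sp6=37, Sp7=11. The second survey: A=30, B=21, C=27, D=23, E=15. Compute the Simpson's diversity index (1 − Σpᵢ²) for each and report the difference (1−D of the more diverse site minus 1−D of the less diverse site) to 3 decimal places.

The first survey: N=228, proportions 0.11842, 0.29825, 0.2193, 0.08772, 0.06579, 0.16228, 0.04825, giving 1−D = 0.80825 (working shown to 5 dp, full precision carried).
The second survey: N=116, proportions 0.25862, 0.18103, 0.23276, 0.19828, 0.12931, giving 1−D = 0.79013.
Difference = |0.80825 − 0.79013| = 0.01812, i.e. 0.018 to 3 decimal places.

0.018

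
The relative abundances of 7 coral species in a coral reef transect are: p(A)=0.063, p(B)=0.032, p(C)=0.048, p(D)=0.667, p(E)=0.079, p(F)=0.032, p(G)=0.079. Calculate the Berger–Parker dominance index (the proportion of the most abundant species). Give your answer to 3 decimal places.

The largest proportion is 0.667, i.e. d = 0.667 to 3 decimal places.

0.667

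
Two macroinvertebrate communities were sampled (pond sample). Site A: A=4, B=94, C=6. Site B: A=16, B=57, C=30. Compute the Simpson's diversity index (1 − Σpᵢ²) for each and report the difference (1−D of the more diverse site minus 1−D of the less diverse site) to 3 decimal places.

Site A: N=104, proportions 0.0384615, 0.9038462, 0.0576923, giving 1−D = 0.1782544 (working shown to 7 dp, full precision carried).
Site B: N=103, proportions 0.1553398, 0.5533981, 0.2912621, giving 1−D = 0.5847865.
Difference = |0.1782544 − 0.5847865| = 0.4065321, i.e. 0.407 to 3 decimal places.

0.407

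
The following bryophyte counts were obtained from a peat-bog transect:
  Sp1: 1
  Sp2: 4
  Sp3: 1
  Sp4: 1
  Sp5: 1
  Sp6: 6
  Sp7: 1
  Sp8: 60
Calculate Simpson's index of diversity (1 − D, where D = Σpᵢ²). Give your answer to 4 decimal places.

Total N = 1+4+1+1+1+6+1+60 = 75, so the proportions are 0.013333, 0.053333, 0.013333, 0.013333, 0.013333, 0.08, 0.013333, 0.8 (working shown to 6 dp, full precision carried).
D = 0.013333² + 0.053333² + 0.013333² + 0.013333² + 0.013333² + 0.08² + 0.013333² + 0.8² = 0.000178 + 0.002844 + 0.000178 + 0.000178 + 0.000178 + 0.006400 + 0.000178 + 0.640000 = 0.650133.
So 1 − D = 0.349867, i.e. 0.3499 to 4 decimal places.

0.3499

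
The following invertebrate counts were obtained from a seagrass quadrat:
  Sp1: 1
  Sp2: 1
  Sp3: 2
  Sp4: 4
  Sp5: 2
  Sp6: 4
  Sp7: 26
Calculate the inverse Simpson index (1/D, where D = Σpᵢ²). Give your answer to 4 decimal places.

Total N = 1+1+2+4+2+4+26 = 40, so the proportions are 0.025, 0.025, 0.05, 0.1, 0.05, 0.1, 0.65 (working shown to 7 dp, full precision carried).
D = 0.025² + 0.025² + 0.05² + 0.1² + 0.05² + 0.1² + 0.65² = 0.0006250 + 0.0006250 + 0.0025000 + 0.0100000 + 0.0025000 + 0.0100000 + 0.4225000 = 0.4487500.
So 1/D = 2.228412, i.e. 2.2284 to 4 decimal places.

2.2284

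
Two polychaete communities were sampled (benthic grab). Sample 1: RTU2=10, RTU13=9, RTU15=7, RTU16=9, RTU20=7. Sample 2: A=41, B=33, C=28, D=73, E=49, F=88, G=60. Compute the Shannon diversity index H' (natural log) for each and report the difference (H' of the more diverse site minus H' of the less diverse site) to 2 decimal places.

0.28

Sample 1: N=42, proportions 0.2381, 0.2143, 0.1667, 0.2143, 0.1667, giving H' = 1.5991 (working shown to 4 dp, full precision carried).
Sample 2: N=372, proportions 0.1102, 0.0887, 0.0753, 0.1962, 0.1317, 0.2366, 0.1613, giving H' = 1.8745.
Difference = |1.5991 − 1.8745| = 0.2754, i.e. 0.28 to 2 decimal places.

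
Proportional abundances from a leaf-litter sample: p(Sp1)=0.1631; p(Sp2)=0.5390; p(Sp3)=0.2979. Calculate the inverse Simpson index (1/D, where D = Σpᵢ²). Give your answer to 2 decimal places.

D = 0.1631² + 0.539² + 0.2979² = 0.02660 + 0.29052 + 0.08874 = 0.40587 (working shown to 5 dp, full precision carried).
So 1/D = 2.4639, i.e. 2.46 to 2 decimal places.

2.46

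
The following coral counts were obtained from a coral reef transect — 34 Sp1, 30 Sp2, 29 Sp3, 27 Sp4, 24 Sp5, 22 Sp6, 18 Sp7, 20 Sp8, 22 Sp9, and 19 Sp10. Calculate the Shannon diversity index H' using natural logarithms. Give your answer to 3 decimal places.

Total N = 34+30+29+27+24+22+18+20+22+19 = 245, so the proportions are 0.13878, 0.12245, 0.11837, 0.1102, 0.09796, 0.0898, 0.07347, 0.08163, 0.0898, 0.07755 (working shown to 5 dp, full precision carried).
Each pᵢ ln pᵢ term: 0.13878×(-1.97490)=-0.27407, 0.12245×(-2.10006)=-0.25715, 0.11837×(-2.13396)=-0.25259, 0.1102×(-2.20542)=-0.24305, 0.09796×(-2.32320)=-0.22758, 0.0898×(-2.41022)=-0.21643, 0.07347×(-2.61089)=-0.19182, 0.08163×(-2.50553)=-0.20453, 0.0898×(-2.41022)=-0.21643, 0.07755×(-2.55682)=-0.19828.
Sum = -2.28193, so H' = 2.282.

2.282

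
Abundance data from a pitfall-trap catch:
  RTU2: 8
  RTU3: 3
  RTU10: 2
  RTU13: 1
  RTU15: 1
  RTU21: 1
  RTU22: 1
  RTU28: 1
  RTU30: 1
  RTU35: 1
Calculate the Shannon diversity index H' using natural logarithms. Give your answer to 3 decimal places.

Total N = 8+3+2+1+1+1+1+1+1+1 = 20, so the proportions are 0.4, 0.15, 0.1, 0.05, 0.05, 0.05, 0.05, 0.05, 0.05, 0.05 (working shown to 5 dp, full precision carried).
Each pᵢ ln pᵢ term: 0.4×(-0.91629)=-0.36652, 0.15×(-1.89712)=-0.28457, 0.1×(-2.30259)=-0.23026, 0.05×(-2.99573)=-0.14979, 0.05×(-2.99573)=-0.14979, 0.05×(-2.99573)=-0.14979, 0.05×(-2.99573)=-0.14979, 0.05×(-2.99573)=-0.14979, 0.05×(-2.99573)=-0.14979, 0.05×(-2.99573)=-0.14979.
Sum = -1.92985, so H' = 1.930.

1.930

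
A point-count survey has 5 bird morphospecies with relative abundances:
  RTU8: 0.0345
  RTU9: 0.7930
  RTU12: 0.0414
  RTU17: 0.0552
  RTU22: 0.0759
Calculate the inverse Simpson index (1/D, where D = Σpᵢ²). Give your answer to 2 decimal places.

D = 0.0345² + 0.793² + 0.0414² + 0.0552² + 0.0759² = 0.00119 + 0.62885 + 0.00171 + 0.00305 + 0.00576 = 0.64056 (working shown to 5 dp, full precision carried).
So 1/D = 1.5611, i.e. 1.56 to 2 decimal places.

1.56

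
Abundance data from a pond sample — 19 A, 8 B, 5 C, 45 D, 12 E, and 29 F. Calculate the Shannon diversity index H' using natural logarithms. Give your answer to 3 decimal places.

Total N = 19+8+5+45+12+29 = 118, so the proportions are 0.16102, 0.0678, 0.04237, 0.38136, 0.10169, 0.24576 (working shown to 5 dp, full precision carried).
Each pᵢ ln pᵢ term: 0.16102×(-1.82625)=-0.29406, 0.0678×(-2.69124)=-0.18246, 0.04237×(-3.16125)=-0.13395, 0.38136×(-0.96402)=-0.36764, 0.10169×(-2.28578)=-0.23245, 0.24576×(-1.40339)=-0.34490.
Sum = -1.55545, so H' = 1.555.

1.555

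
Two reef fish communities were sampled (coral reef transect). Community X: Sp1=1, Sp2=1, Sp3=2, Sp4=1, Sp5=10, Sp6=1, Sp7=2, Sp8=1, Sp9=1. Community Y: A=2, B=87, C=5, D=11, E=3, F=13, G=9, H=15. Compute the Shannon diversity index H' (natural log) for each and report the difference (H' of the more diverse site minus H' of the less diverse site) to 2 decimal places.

0.32

Community X: N=20, proportions 0.05, 0.05, 0.1, 0.05, 0.5, 0.05, 0.1, 0.05, 0.05, giving H' = 1.7058 (working shown to 4 dp, full precision carried).
Community Y: N=145, proportions 0.0138, 0.6, 0.0345, 0.0759, 0.0207, 0.0897, 0.0621, 0.1034, giving H' = 1.3810.
Difference = |1.7058 − 1.3810| = 0.3248, i.e. 0.32 to 2 decimal places.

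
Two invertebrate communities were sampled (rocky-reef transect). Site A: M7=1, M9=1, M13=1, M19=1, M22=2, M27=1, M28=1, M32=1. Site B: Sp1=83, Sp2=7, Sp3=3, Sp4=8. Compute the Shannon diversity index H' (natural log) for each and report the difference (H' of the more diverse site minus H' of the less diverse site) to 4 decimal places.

Site A: N=9, proportions 0.111111, 0.111111, 0.111111, 0.111111, 0.222222, 0.111111, 0.111111, 0.111111, giving H' = 2.043192 (working shown to 6 dp, full precision carried).
Site B: N=101, proportions 0.821782, 0.069307, 0.029703, 0.079208, giving H' = 0.651591.
Difference = |2.043192 − 0.651591| = 1.391601, i.e. 1.3916 to 4 decimal places.

1.3916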